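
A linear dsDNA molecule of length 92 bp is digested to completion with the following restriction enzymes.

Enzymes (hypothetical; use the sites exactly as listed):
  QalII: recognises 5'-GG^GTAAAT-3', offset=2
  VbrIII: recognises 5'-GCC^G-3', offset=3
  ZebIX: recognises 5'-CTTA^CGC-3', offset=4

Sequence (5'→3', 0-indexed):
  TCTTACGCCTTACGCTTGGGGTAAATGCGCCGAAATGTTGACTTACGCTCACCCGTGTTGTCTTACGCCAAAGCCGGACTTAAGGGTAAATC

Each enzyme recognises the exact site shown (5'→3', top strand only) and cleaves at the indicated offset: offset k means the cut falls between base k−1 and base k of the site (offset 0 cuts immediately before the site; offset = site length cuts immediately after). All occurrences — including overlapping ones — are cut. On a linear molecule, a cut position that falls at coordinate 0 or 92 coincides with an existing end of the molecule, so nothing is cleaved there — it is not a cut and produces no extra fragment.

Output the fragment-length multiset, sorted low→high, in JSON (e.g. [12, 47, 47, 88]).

Scan for sites:
  QalII (GGGTAAAT, off=2): starts [18, 83] → cuts [20, 85]
  VbrIII (GCCG, off=3): starts [28, 72] → cuts [31, 75]
  ZebIX (CTTACGC, off=4): starts [1, 8, 41, 61] → cuts [5, 12, 45, 65]

All cut coordinates (distinct, sorted): [5, 12, 20, 31, 45, 65, 75, 85]

Fragment lengths:
  [0,5): 5 bp
  [5,12): 7 bp
  [12,20): 8 bp
  [20,31): 11 bp
  [31,45): 14 bp
  [45,65): 20 bp
  [65,75): 10 bp
  [75,85): 10 bp
  [85,92): 7 bp

[5,7,7,8,10,10,11,14,20]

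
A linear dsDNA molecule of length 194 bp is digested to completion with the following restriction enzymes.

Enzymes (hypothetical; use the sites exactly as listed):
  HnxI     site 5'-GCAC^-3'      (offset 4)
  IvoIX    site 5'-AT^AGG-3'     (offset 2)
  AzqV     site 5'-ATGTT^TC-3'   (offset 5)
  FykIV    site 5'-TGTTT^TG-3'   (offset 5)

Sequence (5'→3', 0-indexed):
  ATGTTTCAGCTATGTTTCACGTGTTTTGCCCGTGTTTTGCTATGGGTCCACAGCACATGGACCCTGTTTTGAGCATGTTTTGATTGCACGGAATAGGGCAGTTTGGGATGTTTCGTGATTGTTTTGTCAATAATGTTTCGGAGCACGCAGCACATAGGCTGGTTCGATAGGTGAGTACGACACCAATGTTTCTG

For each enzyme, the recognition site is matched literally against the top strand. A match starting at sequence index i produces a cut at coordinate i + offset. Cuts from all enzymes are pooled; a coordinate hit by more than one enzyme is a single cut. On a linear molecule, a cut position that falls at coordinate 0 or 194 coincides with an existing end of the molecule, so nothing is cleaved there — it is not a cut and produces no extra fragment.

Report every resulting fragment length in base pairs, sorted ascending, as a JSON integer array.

Scan for sites:
  HnxI GCAC/4: at [52, 85, 142, 149] ⇒ [56, 89, 146, 153]
  IvoIX ATAGG/2: at [92, 153, 166] ⇒ [94, 155, 168]
  AzqV ATGTTTC/5: at [0, 11, 107, 132, 185] ⇒ [5, 16, 112, 137, 190]
  FykIV TGTTTTG/5: at [21, 32, 64, 75, 119] ⇒ [26, 37, 69, 80, 124]

All cut coordinates (distinct, sorted): [5, 16, 26, 37, 56, 69, 80, 89, 94, 112, 124, 137, 146, 153, 155, 168, 190]

Fragments:
  [0,5): 5 bp
  [5,16): 11 bp
  [16,26): 10 bp
  [26,37): 11 bp
  [37,56): 19 bp
  [56,69): 13 bp
  [69,80): 11 bp
  [80,89): 9 bp
  [89,94): 5 bp
  [94,112): 18 bp
  [112,124): 12 bp
  [124,137): 13 bp
  [137,146): 9 bp
  [146,153): 7 bp
  [153,155): 2 bp
  [155,168): 13 bp
  [168,190): 22 bp
  [190,194): 4 bp

[2,4,5,5,7,9,9,10,11,11,11,12,13,13,13,18,19,22]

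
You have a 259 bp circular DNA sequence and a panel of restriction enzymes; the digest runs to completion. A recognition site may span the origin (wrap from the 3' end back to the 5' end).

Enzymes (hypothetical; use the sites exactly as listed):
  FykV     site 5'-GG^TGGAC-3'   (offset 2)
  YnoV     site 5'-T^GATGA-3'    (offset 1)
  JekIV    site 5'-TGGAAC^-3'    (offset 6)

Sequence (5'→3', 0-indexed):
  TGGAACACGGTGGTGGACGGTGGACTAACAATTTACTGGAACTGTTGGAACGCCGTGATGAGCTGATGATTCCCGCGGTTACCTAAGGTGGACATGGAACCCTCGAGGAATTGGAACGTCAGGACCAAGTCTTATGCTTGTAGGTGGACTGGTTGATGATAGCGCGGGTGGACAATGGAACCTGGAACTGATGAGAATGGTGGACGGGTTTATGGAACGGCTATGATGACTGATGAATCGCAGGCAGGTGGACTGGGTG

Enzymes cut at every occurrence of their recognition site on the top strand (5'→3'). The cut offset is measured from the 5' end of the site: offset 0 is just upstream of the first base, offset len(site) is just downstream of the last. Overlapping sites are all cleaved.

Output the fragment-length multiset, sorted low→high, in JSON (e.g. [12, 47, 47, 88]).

Per-enzyme occurrences:
  FykV (GGTGGAC, off=2): starts [11, 18, 86, 142, 166, 198, 246] → cuts [13, 20, 88, 144, 168, 200, 248]
  YnoV (TGATGA, off=1): starts [55, 63, 153, 188, 223, 230] → cuts [56, 64, 154, 189, 224, 231]
  JekIV (TGGAAC, off=6): starts [0, 36, 45, 94, 111, 175, 182, 212] → cuts [6, 42, 51, 100, 117, 181, 188, 218]

All cut coordinates (distinct, sorted): [6, 13, 20, 42, 51, 56, 64, 88, 100, 117, 144, 154, 168, 181, 188, 189, 200, 218, 224, 231, 248]

Fragment lengths:
  6→13: 7 bp
  13→20: 7 bp
  20→42: 22 bp
  42→51: 9 bp
  51→56: 5 bp
  56→64: 8 bp
  64→88: 24 bp
  88→100: 12 bp
  100→117: 17 bp
  117→144: 27 bp
  144→154: 10 bp
  154→168: 14 bp
  168→181: 13 bp
  181→188: 7 bp
  188→189: 1 bp
  189→200: 11 bp
  200→218: 18 bp
  218→224: 6 bp
  224→231: 7 bp
  231→248: 17 bp
  248→6 (wrap): 259-248+6 = 17 bp

[1,5,6,7,7,7,7,8,9,10,11,12,13,14,17,17,17,18,22,24,27]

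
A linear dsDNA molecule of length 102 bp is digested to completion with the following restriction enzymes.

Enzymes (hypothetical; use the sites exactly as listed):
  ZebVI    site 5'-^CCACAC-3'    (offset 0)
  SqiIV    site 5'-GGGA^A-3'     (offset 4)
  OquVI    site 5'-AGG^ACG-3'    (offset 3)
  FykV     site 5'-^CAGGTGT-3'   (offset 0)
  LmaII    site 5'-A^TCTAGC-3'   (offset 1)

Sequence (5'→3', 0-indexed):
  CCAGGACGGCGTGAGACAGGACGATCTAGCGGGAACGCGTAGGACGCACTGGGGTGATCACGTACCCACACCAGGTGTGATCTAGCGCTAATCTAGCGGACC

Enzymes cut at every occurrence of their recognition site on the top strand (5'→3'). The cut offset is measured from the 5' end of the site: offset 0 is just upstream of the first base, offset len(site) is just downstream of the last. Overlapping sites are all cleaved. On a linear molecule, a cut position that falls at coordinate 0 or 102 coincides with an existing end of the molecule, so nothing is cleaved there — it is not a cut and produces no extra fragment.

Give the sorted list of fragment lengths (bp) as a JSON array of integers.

[4,5,6,9,9,10,11,11,15,22]

Site scan:
  ZebVI CCACAC/0: at [65] ⇒ [65]
  SqiIV GGGAA/4: at [30] ⇒ [34]
  OquVI AGGACG/3: at [2, 17, 40] ⇒ [5, 20, 43]
  FykV CAGGTGT/0: at [71] ⇒ [71]
  LmaII ATCTAGC/1: at [23, 79, 90] ⇒ [24, 80, 91]

All cut coordinates (distinct, sorted): [5, 20, 24, 34, 43, 65, 71, 80, 91]

Fragment lengths:
  [0,5): 5 bp
  [5,20): 15 bp
  [20,24): 4 bp
  [24,34): 10 bp
  [34,43): 9 bp
  [43,65): 22 bp
  [65,71): 6 bp
  [71,80): 9 bp
  [80,91): 11 bp
  [91,102): 11 bp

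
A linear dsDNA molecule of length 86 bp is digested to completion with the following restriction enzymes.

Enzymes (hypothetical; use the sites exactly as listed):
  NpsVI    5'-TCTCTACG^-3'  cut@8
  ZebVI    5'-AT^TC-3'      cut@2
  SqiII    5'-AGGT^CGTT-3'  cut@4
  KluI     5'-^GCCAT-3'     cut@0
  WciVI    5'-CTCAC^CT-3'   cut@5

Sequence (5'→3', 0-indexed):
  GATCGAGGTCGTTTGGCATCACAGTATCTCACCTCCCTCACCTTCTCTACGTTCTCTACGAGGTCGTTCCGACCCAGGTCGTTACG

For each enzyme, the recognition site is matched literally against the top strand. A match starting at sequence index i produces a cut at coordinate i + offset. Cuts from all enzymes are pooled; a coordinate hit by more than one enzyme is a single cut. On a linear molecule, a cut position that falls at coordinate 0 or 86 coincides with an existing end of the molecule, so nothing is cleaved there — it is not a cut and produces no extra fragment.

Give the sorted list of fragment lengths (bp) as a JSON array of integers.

[4,7,9,9,9,10,15,23]

Site scan:
  NpsVI (TCTCTACG, off=8): starts [43, 52] → cuts [51, 60]
  ZebVI (ATTC, off=2): no sites
  SqiII (AGGTCGTT, off=4): starts [5, 60, 75] → cuts [9, 64, 79]
  KluI (GCCAT, off=0): no sites
  WciVI (CTCACCT, off=5): starts [27, 36] → cuts [32, 41]

Pooled cuts: [9, 32, 41, 51, 60, 64, 79]

Fragments:
  [0,9): 9 bp
  [9,32): 23 bp
  [32,41): 9 bp
  [41,51): 10 bp
  [51,60): 9 bp
  [60,64): 4 bp
  [64,79): 15 bp
  [79,86): 7 bp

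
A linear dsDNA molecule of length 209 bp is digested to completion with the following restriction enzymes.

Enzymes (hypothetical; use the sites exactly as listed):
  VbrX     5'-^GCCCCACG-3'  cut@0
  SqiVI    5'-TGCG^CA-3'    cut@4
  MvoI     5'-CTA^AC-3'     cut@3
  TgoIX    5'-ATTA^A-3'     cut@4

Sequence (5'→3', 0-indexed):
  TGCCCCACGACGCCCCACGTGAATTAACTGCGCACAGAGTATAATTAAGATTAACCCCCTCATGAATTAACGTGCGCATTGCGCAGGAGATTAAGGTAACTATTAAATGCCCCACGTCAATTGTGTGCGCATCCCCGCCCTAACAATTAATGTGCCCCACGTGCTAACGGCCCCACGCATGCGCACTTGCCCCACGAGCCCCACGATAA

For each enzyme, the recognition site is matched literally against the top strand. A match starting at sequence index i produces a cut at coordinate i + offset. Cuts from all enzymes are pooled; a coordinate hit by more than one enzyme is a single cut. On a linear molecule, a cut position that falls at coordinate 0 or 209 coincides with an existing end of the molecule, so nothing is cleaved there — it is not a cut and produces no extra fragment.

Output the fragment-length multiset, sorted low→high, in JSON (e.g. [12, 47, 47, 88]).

Site scan:
  VbrX GCCCCACG/0: at [1, 11, 108, 153, 169, 188, 197] ⇒ [1, 11, 108, 153, 169, 188, 197]
  SqiVI TGCGCA/4: at [28, 72, 79, 125, 179] ⇒ [32, 76, 83, 129, 183]
  MvoI CTAAC/3: at [139, 163] ⇒ [142, 166]
  TgoIX ATTAA/4: at [22, 43, 49, 65, 89, 101, 145] ⇒ [26, 47, 53, 69, 93, 105, 149]

All cut coordinates (distinct, sorted): [1, 11, 26, 32, 47, 53, 69, 76, 83, 93, 105, 108, 129, 142, 149, 153, 166, 169, 183, 188, 197]

Fragments:
  [0,1): 1 bp
  [1,11): 10 bp
  [11,26): 15 bp
  [26,32): 6 bp
  [32,47): 15 bp
  [47,53): 6 bp
  [53,69): 16 bp
  [69,76): 7 bp
  [76,83): 7 bp
  [83,93): 10 bp
  [93,105): 12 bp
  [105,108): 3 bp
  [108,129): 21 bp
  [129,142): 13 bp
  [142,149): 7 bp
  [149,153): 4 bp
  [153,166): 13 bp
  [166,169): 3 bp
  [169,183): 14 bp
  [183,188): 5 bp
  [188,197): 9 bp
  [197,209): 12 bp

[1,3,3,4,5,6,6,7,7,7,9,10,10,12,12,13,13,14,15,15,16,21]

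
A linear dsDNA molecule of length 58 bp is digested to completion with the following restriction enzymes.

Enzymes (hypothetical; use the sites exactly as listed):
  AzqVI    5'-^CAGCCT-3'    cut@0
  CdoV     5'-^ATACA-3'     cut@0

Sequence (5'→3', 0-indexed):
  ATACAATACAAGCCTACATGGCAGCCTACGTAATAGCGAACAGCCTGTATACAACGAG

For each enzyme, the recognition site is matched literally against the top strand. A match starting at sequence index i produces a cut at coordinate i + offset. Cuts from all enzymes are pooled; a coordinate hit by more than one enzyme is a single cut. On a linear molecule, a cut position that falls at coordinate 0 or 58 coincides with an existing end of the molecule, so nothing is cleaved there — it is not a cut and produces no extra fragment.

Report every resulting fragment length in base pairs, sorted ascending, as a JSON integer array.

Scan for sites:
  AzqVI (CAGCCT, off=0): starts [21, 40] → cuts [21, 40]
  CdoV (ATACA, off=0): starts [0, 5, 48] → cuts [5, 48] (position 0 is a terminus of the linear molecule — no cut)

All cut coordinates (distinct, sorted): [5, 21, 40, 48]

Fragments:
  [0,5): 5 bp
  [5,21): 16 bp
  [21,40): 19 bp
  [40,48): 8 bp
  [48,58): 10 bp

[5,8,10,16,19]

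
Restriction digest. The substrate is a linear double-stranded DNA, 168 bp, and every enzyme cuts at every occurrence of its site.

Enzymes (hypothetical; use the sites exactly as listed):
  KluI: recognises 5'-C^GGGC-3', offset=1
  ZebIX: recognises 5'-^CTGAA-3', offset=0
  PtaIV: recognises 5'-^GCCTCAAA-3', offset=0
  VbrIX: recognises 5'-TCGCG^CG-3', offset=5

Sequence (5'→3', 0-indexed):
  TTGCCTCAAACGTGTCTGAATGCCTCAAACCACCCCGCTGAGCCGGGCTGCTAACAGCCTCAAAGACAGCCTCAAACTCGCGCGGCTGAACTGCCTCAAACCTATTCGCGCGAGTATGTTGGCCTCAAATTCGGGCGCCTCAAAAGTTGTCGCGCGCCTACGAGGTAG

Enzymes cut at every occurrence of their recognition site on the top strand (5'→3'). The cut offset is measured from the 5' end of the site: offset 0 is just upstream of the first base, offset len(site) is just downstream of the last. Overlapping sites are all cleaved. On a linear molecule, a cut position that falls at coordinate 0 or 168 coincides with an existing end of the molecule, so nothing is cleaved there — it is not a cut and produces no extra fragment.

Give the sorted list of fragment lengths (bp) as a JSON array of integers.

Site scan:
  KluI (CGGGC, off=1): starts [43, 131] → cuts [44, 132]
  ZebIX (CTGAA, off=0): starts [15, 85] → cuts [15, 85]
  PtaIV (GCCTCAAA, off=0): starts [2, 21, 56, 68, 92, 121, 136] → cuts [2, 21, 56, 68, 92, 121, 136]
  VbrIX (TCGCGCG, off=5): starts [77, 105, 149] → cuts [82, 110, 154]

Pooled cuts: [2, 15, 21, 44, 56, 68, 82, 85, 92, 110, 121, 132, 136, 154]

Fragment lengths:
  [0,2): 2 bp
  [2,15): 13 bp
  [15,21): 6 bp
  [21,44): 23 bp
  [44,56): 12 bp
  [56,68): 12 bp
  [68,82): 14 bp
  [82,85): 3 bp
  [85,92): 7 bp
  [92,110): 18 bp
  [110,121): 11 bp
  [121,132): 11 bp
  [132,136): 4 bp
  [136,154): 18 bp
  [154,168): 14 bp

[2,3,4,6,7,11,11,12,12,13,14,14,18,18,23]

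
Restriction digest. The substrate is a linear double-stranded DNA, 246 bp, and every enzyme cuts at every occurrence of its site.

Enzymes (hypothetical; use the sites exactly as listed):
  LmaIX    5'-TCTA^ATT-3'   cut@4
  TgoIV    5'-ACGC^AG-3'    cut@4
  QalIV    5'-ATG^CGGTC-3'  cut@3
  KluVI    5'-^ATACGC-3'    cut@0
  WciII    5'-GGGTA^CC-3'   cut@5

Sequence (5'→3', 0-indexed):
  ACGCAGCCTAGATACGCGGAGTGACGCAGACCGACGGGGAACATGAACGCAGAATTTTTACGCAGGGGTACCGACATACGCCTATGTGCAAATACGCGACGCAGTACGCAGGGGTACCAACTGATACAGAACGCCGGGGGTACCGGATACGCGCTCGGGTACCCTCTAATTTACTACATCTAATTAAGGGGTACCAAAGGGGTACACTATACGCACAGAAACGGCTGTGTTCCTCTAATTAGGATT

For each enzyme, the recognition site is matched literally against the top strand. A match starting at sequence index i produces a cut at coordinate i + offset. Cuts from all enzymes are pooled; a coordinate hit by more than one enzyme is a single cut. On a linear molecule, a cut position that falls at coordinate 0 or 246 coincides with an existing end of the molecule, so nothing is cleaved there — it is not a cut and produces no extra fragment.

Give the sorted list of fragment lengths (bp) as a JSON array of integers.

Scan for sites:
  LmaIX (TCTAATT, off=4): starts [164, 178, 233] → cuts [168, 182, 237]
  TgoIV (ACGCAG, off=4): starts [0, 23, 46, 59, 98, 105] → cuts [4, 27, 50, 63, 102, 109]
  QalIV (ATGCGGTC, off=3): no sites
  KluVI (ATACGC, off=0): starts [11, 75, 91, 146, 208] → cuts [11, 75, 91, 146, 208]
  WciII (GGGTACC, off=5): starts [65, 111, 137, 156, 188] → cuts [70, 116, 142, 161, 193]

Pooled cuts: [4, 11, 27, 50, 63, 70, 75, 91, 102, 109, 116, 142, 146, 161, 168, 182, 193, 208, 237]

Fragments:
  [0,4): 4 bp
  [4,11): 7 bp
  [11,27): 16 bp
  [27,50): 23 bp
  [50,63): 13 bp
  [63,70): 7 bp
  [70,75): 5 bp
  [75,91): 16 bp
  [91,102): 11 bp
  [102,109): 7 bp
  [109,116): 7 bp
  [116,142): 26 bp
  [142,146): 4 bp
  [146,161): 15 bp
  [161,168): 7 bp
  [168,182): 14 bp
  [182,193): 11 bp
  [193,208): 15 bp
  [208,237): 29 bp
  [237,246): 9 bp

[4,4,5,7,7,7,7,7,9,11,11,13,14,15,15,16,16,23,26,29]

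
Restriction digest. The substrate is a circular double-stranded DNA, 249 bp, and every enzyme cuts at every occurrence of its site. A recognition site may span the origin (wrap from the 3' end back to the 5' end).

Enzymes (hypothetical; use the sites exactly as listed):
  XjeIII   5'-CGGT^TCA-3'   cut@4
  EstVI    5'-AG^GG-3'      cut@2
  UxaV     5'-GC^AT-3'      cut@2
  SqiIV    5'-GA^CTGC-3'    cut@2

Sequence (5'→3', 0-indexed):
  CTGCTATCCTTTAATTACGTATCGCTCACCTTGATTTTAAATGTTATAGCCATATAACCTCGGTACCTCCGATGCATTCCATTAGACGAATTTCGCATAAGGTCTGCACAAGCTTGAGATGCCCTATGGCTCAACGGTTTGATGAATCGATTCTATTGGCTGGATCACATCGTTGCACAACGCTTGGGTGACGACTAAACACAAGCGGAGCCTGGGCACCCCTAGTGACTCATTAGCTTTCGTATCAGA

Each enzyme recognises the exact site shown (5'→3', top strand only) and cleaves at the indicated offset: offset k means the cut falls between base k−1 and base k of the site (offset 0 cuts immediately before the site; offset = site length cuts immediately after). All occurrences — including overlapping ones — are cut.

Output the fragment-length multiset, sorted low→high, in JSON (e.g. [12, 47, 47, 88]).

Site scan:
  XjeIII (CGGTTCA, off=4): no sites
  EstVI (AGGG, off=2): no sites
  UxaV GCAT/2: at [73, 94] ⇒ [75, 96]
  SqiIV GACTGC/2: at [247] ⇒ [0]

All cut coordinates (distinct, sorted): [0, 75, 96]

Fragments:
  0→75: 75 bp
  75→96: 21 bp
  96→0 (wrap): 249-96+0 = 153 bp

[21,75,153]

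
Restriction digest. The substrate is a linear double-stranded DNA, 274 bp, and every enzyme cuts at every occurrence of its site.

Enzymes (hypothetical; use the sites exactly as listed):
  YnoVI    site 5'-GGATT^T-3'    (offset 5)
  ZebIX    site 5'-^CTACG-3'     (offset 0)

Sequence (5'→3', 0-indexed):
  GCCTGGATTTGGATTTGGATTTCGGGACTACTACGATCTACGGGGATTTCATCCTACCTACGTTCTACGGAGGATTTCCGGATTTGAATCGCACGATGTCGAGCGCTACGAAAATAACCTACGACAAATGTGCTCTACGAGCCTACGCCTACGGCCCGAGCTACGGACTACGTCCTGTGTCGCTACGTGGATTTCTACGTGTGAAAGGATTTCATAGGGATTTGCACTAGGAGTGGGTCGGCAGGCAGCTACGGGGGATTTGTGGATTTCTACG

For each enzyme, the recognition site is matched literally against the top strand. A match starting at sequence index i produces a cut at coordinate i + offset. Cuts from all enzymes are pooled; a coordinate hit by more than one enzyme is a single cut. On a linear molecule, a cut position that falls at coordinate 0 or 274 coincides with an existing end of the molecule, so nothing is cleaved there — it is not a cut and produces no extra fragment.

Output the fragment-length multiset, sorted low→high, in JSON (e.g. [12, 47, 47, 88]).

Scan for sites:
  YnoVI GGATTT/5: at [4, 10, 16, 43, 71, 79, 188, 206, 217, 255, 263] ⇒ [9, 15, 21, 48, 76, 84, 193, 211, 222, 260, 268]
  ZebIX CTACG/0: at [30, 37, 57, 64, 105, 118, 134, 142, 148, 160, 167, 182, 194, 248, 269] ⇒ [30, 37, 57, 64, 105, 118, 134, 142, 148, 160, 167, 182, 194, 248, 269]

Pooled cuts: [9, 15, 21, 30, 37, 48, 57, 64, 76, 84, 105, 118, 134, 142, 148, 160, 167, 182, 193, 194, 211, 222, 248, 260, 268, 269]

Fragments:
  [0,9): 9 bp
  [9,15): 6 bp
  [15,21): 6 bp
  [21,30): 9 bp
  [30,37): 7 bp
  [37,48): 11 bp
  [48,57): 9 bp
  [57,64): 7 bp
  [64,76): 12 bp
  [76,84): 8 bp
  [84,105): 21 bp
  [105,118): 13 bp
  [118,134): 16 bp
  [134,142): 8 bp
  [142,148): 6 bp
  [148,160): 12 bp
  [160,167): 7 bp
  [167,182): 15 bp
  [182,193): 11 bp
  [193,194): 1 bp
  [194,211): 17 bp
  [211,222): 11 bp
  [222,248): 26 bp
  [248,260): 12 bp
  [260,268): 8 bp
  [268,269): 1 bp
  [269,274): 5 bp

[1,1,5,6,6,6,7,7,7,8,8,8,9,9,9,11,11,11,12,12,12,13,15,16,17,21,26]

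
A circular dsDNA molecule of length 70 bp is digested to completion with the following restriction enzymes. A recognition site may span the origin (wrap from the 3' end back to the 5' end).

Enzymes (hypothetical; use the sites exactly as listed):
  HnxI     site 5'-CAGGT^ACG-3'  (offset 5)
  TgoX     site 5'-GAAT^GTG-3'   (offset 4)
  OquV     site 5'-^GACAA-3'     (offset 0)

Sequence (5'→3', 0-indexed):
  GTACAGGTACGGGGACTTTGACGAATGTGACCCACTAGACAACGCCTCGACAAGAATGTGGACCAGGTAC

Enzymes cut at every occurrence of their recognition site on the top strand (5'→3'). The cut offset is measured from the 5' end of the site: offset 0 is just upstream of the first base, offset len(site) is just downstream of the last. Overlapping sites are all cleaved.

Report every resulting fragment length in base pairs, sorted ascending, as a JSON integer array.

Per-enzyme occurrences:
  HnxI CAGGTACG/5: at [3, 63] ⇒ [8, 68]
  TgoX GAATGTG/4: at [22, 53] ⇒ [26, 57]
  OquV GACAA/0: at [37, 48] ⇒ [37, 48]

Pooled cuts: [8, 26, 37, 48, 57, 68]

Fragments:
  8→26: 18 bp
  26→37: 11 bp
  37→48: 11 bp
  48→57: 9 bp
  57→68: 11 bp
  68→8 (wrap): 70-68+8 = 10 bp

[9,10,11,11,11,18]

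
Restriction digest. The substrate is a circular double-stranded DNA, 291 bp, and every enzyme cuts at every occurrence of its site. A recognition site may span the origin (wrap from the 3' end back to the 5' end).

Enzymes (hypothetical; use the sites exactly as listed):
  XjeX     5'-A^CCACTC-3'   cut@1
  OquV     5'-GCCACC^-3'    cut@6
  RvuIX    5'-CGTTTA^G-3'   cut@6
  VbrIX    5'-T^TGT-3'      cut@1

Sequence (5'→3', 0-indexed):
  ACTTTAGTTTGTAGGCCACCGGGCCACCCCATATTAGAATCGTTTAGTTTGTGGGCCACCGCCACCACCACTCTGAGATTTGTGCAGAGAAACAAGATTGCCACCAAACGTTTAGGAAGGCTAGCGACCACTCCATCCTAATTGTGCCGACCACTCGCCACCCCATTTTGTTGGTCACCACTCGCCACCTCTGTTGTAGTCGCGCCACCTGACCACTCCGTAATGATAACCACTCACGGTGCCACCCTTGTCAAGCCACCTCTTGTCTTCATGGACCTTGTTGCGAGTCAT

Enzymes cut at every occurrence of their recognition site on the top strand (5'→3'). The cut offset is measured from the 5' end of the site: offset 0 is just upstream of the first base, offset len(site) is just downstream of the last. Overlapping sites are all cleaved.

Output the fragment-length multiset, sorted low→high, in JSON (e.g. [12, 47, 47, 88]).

[1,2,3,3,3,5,6,6,8,8,9,9,11,11,12,12,12,13,13,15,15,15,17,17,18,22,25]

Scan for sites:
  XjeX ACCACTC/1: at [66, 126, 149, 176, 211, 228] ⇒ [67, 127, 150, 177, 212, 229]
  OquV GCCACC/6: at [14, 22, 54, 60, 99, 156, 183, 203, 240, 254] ⇒ [20, 28, 60, 66, 105, 162, 189, 209, 246, 260]
  RvuIX CGTTTAG/6: at [40, 108] ⇒ [46, 114]
  VbrIX TTGT/1: at [8, 48, 79, 141, 167, 193, 247, 262, 277] ⇒ [9, 49, 80, 142, 168, 194, 248, 263, 278]

All cut coordinates (distinct, sorted): [9, 20, 28, 46, 49, 60, 66, 67, 80, 105, 114, 127, 142, 150, 162, 168, 177, 189, 194, 209, 212, 229, 246, 248, 260, 263, 278]

Fragment lengths:
  9→20: 11 bp
  20→28: 8 bp
  28→46: 18 bp
  46→49: 3 bp
  49→60: 11 bp
  60→66: 6 bp
  66→67: 1 bp
  67→80: 13 bp
  80→105: 25 bp
  105→114: 9 bp
  114→127: 13 bp
  127→142: 15 bp
  142→150: 8 bp
  150→162: 12 bp
  162→168: 6 bp
  168→177: 9 bp
  177→189: 12 bp
  189→194: 5 bp
  194→209: 15 bp
  209→212: 3 bp
  212→229: 17 bp
  229→246: 17 bp
  246→248: 2 bp
  248→260: 12 bp
  260→263: 3 bp
  263→278: 15 bp
  278→9 (wrap): 291-278+9 = 22 bp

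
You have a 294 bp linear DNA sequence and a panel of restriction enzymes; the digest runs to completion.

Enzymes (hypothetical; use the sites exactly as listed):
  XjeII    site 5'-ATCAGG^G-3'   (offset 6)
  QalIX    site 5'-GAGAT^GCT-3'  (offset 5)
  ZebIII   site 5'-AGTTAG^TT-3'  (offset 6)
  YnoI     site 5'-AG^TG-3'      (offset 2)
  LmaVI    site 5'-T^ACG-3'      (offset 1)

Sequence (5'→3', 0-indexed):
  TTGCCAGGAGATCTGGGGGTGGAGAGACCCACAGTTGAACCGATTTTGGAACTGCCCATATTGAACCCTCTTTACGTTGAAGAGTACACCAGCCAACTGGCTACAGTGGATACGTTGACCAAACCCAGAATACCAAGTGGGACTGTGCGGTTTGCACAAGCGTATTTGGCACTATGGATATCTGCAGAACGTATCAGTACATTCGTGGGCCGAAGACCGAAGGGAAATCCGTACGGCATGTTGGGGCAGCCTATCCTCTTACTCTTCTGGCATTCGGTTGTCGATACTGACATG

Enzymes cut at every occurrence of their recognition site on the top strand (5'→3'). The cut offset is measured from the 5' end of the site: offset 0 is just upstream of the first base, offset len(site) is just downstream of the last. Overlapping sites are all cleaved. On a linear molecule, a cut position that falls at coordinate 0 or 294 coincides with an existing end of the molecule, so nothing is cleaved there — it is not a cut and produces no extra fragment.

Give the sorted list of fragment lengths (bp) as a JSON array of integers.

Site scan:
  XjeII (ATCAGGG, off=6): no sites
  QalIX (GAGATGCT, off=5): no sites
  ZebIII (AGTTAGTT, off=6): no sites
  YnoI AGTG/2: at [104, 135] ⇒ [106, 137]
  LmaVI TACG/1: at [72, 110, 231] ⇒ [73, 111, 232]

Pooled cuts: [73, 106, 111, 137, 232]

Fragment lengths:
  [0,73): 73 bp
  [73,106): 33 bp
  [106,111): 5 bp
  [111,137): 26 bp
  [137,232): 95 bp
  [232,294): 62 bp

[5,26,33,62,73,95]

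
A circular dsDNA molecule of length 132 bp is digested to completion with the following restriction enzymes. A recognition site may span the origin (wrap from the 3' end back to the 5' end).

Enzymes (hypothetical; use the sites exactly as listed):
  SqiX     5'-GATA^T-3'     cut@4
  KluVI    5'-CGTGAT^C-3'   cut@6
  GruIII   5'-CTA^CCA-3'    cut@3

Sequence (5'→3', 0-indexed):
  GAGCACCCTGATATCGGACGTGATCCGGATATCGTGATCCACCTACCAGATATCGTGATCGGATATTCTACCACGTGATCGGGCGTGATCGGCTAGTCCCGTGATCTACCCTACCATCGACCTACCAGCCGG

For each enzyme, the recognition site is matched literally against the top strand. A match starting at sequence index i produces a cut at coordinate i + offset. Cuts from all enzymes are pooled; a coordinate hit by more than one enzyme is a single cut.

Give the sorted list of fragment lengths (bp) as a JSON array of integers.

[5,6,7,7,7,7,7,8,9,10,11,11,16,21]

Scan for sites:
  SqiX (GATAT, off=4): starts [9, 27, 48, 61] → cuts [13, 31, 52, 65]
  KluVI (CGTGATC, off=6): starts [18, 32, 53, 73, 83, 99] → cuts [24, 38, 59, 79, 89, 105]
  GruIII (CTACCA, off=3): starts [42, 67, 110, 121] → cuts [45, 70, 113, 124]

Pooled cuts: [13, 24, 31, 38, 45, 52, 59, 65, 70, 79, 89, 105, 113, 124]

Fragments:
  13→24: 11 bp
  24→31: 7 bp
  31→38: 7 bp
  38→45: 7 bp
  45→52: 7 bp
  52→59: 7 bp
  59→65: 6 bp
  65→70: 5 bp
  70→79: 9 bp
  79→89: 10 bp
  89→105: 16 bp
  105→113: 8 bp
  113→124: 11 bp
  124→13 (wrap): 132-124+13 = 21 bp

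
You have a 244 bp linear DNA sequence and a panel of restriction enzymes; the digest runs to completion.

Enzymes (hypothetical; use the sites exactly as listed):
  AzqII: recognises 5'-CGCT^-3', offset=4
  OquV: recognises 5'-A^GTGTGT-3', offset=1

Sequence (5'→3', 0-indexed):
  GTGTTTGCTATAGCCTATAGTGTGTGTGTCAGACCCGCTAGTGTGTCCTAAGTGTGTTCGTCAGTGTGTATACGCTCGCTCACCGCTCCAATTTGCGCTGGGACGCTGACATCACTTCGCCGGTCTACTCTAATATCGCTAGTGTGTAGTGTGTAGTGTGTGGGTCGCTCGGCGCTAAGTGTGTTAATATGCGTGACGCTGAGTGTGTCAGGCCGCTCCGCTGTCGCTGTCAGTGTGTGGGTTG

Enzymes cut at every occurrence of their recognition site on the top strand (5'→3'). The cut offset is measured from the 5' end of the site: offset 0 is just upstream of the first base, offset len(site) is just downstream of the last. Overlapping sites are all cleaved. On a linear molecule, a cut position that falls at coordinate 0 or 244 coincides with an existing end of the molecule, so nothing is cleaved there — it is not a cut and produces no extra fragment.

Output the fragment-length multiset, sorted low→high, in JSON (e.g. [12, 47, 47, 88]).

Per-enzyme occurrences:
  AzqII CGCT/4: at [35, 72, 76, 83, 95, 103, 136, 165, 172, 196, 213, 218, 224] ⇒ [39, 76, 80, 87, 99, 107, 140, 169, 176, 200, 217, 222, 228]
  OquV AGTGTGT/1: at [18, 39, 50, 62, 140, 147, 154, 177, 201, 231] ⇒ [19, 40, 51, 63, 141, 148, 155, 178, 202, 232]

All cut coordinates (distinct, sorted): [19, 39, 40, 51, 63, 76, 80, 87, 99, 107, 140, 141, 148, 155, 169, 176, 178, 200, 202, 217, 222, 228, 232]

Fragment lengths:
  [0,19): 19 bp
  [19,39): 20 bp
  [39,40): 1 bp
  [40,51): 11 bp
  [51,63): 12 bp
  [63,76): 13 bp
  [76,80): 4 bp
  [80,87): 7 bp
  [87,99): 12 bp
  [99,107): 8 bp
  [107,140): 33 bp
  [140,141): 1 bp
  [141,148): 7 bp
  [148,155): 7 bp
  [155,169): 14 bp
  [169,176): 7 bp
  [176,178): 2 bp
  [178,200): 22 bp
  [200,202): 2 bp
  [202,217): 15 bp
  [217,222): 5 bp
  [222,228): 6 bp
  [228,232): 4 bp
  [232,244): 12 bp

[1,1,2,2,4,4,5,6,7,7,7,7,8,11,12,12,12,13,14,15,19,20,22,33]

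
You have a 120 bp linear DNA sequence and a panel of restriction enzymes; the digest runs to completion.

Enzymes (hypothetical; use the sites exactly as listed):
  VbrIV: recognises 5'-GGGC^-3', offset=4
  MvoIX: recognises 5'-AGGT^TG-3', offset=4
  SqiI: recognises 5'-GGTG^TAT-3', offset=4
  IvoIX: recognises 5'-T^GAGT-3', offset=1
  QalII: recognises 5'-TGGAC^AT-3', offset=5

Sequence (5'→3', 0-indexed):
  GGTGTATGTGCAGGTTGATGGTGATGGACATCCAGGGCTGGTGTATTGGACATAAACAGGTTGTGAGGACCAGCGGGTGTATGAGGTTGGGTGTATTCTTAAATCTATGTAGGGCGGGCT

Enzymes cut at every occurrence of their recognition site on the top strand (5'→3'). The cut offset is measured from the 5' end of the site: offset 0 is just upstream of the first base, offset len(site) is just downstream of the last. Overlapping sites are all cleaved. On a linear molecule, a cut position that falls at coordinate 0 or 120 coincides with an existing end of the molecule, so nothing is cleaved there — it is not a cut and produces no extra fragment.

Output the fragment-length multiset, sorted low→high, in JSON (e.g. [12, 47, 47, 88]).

[1,4,4,5,6,8,8,9,10,11,14,18,22]

Site scan:
  VbrIV GGGC/4: at [34, 111, 115] ⇒ [38, 115, 119]
  MvoIX AGGTTG/4: at [11, 57, 83] ⇒ [15, 61, 87]
  SqiI GGTGTAT/4: at [0, 39, 75, 89] ⇒ [4, 43, 79, 93]
  IvoIX (TGAGT, off=1): no sites
  QalII TGGACAT/5: at [24, 46] ⇒ [29, 51]

All cut coordinates (distinct, sorted): [4, 15, 29, 38, 43, 51, 61, 79, 87, 93, 115, 119]

Fragments:
  [0,4): 4 bp
  [4,15): 11 bp
  [15,29): 14 bp
  [29,38): 9 bp
  [38,43): 5 bp
  [43,51): 8 bp
  [51,61): 10 bp
  [61,79): 18 bp
  [79,87): 8 bp
  [87,93): 6 bp
  [93,115): 22 bp
  [115,119): 4 bp
  [119,120): 1 bp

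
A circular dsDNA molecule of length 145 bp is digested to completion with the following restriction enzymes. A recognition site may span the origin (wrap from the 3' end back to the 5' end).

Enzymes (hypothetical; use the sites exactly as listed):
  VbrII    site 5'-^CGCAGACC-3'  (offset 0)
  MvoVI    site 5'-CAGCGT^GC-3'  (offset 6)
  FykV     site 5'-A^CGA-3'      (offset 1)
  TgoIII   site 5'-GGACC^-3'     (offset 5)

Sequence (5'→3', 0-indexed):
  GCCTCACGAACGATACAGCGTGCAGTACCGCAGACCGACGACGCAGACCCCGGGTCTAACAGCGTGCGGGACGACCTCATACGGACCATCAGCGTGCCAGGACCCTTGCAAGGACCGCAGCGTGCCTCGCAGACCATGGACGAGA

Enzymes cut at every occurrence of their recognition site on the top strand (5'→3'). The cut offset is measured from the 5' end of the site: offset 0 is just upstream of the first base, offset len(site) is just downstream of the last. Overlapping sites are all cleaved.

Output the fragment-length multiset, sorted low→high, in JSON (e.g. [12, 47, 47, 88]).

[3,4,4,6,7,7,8,9,10,11,11,12,13,16,24]

Scan for sites:
  VbrII CGCAGACC/0: at [28, 41, 127] ⇒ [28, 41, 127]
  MvoVI CAGCGTGC/6: at [15, 59, 89, 117] ⇒ [21, 65, 95, 123]
  FykV ACGA/1: at [5, 9, 37, 70, 139] ⇒ [6, 10, 38, 71, 140]
  TgoIII GGACC/5: at [82, 99, 111] ⇒ [87, 104, 116]

Pooled cuts: [6, 10, 21, 28, 38, 41, 65, 71, 87, 95, 104, 116, 123, 127, 140]

Fragments:
  6→10: 4 bp
  10→21: 11 bp
  21→28: 7 bp
  28→38: 10 bp
  38→41: 3 bp
  41→65: 24 bp
  65→71: 6 bp
  71→87: 16 bp
  87→95: 8 bp
  95→104: 9 bp
  104→116: 12 bp
  116→123: 7 bp
  123→127: 4 bp
  127→140: 13 bp
  140→6 (wrap): 145-140+6 = 11 bp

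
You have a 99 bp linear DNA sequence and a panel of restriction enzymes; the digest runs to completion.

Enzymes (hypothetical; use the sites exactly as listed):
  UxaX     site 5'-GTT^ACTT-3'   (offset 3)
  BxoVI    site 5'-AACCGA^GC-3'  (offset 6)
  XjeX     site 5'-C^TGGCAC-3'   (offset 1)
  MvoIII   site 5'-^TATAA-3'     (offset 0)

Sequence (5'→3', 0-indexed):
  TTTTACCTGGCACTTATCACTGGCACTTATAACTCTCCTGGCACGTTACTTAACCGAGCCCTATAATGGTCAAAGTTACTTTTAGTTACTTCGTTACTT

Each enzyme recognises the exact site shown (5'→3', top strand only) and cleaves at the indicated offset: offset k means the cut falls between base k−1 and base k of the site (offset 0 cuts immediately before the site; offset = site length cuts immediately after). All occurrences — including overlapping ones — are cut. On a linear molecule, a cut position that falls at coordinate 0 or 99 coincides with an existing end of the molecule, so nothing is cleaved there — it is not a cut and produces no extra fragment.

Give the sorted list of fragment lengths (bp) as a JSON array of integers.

[4,4,7,7,8,9,10,10,11,13,16]

Per-enzyme occurrences:
  UxaX (GTTACTT, off=3): starts [44, 74, 84, 92] → cuts [47, 77, 87, 95]
  BxoVI (AACCGAGC, off=6): starts [51] → cuts [57]
  XjeX (CTGGCAC, off=1): starts [6, 19, 37] → cuts [7, 20, 38]
  MvoIII (TATAA, off=0): starts [27, 61] → cuts [27, 61]

Pooled cuts: [7, 20, 27, 38, 47, 57, 61, 77, 87, 95]

Fragment lengths:
  [0,7): 7 bp
  [7,20): 13 bp
  [20,27): 7 bp
  [27,38): 11 bp
  [38,47): 9 bp
  [47,57): 10 bp
  [57,61): 4 bp
  [61,77): 16 bp
  [77,87): 10 bp
  [87,95): 8 bp
  [95,99): 4 bp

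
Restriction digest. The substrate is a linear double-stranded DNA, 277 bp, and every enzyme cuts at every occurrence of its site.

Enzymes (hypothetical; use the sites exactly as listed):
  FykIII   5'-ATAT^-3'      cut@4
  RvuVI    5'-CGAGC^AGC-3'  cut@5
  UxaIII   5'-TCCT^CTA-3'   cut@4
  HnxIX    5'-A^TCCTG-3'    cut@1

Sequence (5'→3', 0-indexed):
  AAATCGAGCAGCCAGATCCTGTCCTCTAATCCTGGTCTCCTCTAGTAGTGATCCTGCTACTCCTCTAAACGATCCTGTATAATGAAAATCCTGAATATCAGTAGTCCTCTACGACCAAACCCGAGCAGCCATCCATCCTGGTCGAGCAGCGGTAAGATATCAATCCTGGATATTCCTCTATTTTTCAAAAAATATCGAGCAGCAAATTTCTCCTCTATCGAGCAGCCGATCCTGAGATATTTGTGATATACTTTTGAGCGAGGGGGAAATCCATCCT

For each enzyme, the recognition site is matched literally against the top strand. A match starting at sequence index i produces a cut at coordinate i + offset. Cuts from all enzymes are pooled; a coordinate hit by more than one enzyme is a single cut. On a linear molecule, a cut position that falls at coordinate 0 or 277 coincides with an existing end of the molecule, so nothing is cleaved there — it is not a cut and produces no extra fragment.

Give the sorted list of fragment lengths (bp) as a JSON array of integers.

[3,4,4,5,6,7,8,9,9,9,9,9,10,10,10,10,11,12,12,13,13,14,16,18,18,28]

Per-enzyme occurrences:
  FykIII (ATAT, off=4): starts [94, 156, 169, 191, 236, 245] → cuts [98, 160, 173, 195, 240, 249]
  RvuVI (CGAGCAGC, off=5): starts [4, 121, 142, 195, 218] → cuts [9, 126, 147, 200, 223]
  UxaIII (TCCTCTA, off=4): starts [21, 37, 60, 104, 173, 210] → cuts [25, 41, 64, 108, 177, 214]
  HnxIX (ATCCTG, off=1): starts [15, 28, 50, 71, 87, 134, 162, 228] → cuts [16, 29, 51, 72, 88, 135, 163, 229]

Pooled cuts: [9, 16, 25, 29, 41, 51, 64, 72, 88, 98, 108, 126, 135, 147, 160, 163, 173, 177, 195, 200, 214, 223, 229, 240, 249]

Fragment lengths:
  [0,9): 9 bp
  [9,16): 7 bp
  [16,25): 9 bp
  [25,29): 4 bp
  [29,41): 12 bp
  [41,51): 10 bp
  [51,64): 13 bp
  [64,72): 8 bp
  [72,88): 16 bp
  [88,98): 10 bp
  [98,108): 10 bp
  [108,126): 18 bp
  [126,135): 9 bp
  [135,147): 12 bp
  [147,160): 13 bp
  [160,163): 3 bp
  [163,173): 10 bp
  [173,177): 4 bp
  [177,195): 18 bp
  [195,200): 5 bp
  [200,214): 14 bp
  [214,223): 9 bp
  [223,229): 6 bp
  [229,240): 11 bp
  [240,249): 9 bp
  [249,277): 28 bp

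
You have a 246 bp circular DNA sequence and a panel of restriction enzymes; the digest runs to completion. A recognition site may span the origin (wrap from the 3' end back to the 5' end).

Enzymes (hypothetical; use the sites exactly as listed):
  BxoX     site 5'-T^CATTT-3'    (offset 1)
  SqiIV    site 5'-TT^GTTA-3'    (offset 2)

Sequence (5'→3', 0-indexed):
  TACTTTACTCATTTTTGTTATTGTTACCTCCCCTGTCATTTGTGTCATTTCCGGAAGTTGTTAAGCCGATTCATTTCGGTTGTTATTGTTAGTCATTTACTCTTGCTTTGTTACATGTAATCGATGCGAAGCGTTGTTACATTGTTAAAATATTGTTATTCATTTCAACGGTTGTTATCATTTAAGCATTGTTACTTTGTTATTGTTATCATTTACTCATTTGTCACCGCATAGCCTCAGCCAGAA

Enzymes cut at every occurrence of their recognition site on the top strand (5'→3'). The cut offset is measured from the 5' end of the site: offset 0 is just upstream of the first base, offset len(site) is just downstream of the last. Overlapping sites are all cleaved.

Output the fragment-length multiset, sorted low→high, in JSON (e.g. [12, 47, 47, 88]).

Site scan:
  BxoX (TCATTT, off=1): starts [8, 35, 44, 70, 92, 159, 177, 208, 216] → cuts [9, 36, 45, 71, 93, 160, 178, 209, 217]
  SqiIV (TTGTTA, off=2): starts [14, 20, 57, 79, 85, 107, 133, 141, 152, 171, 188, 196, 202] → cuts [16, 22, 59, 81, 87, 109, 135, 143, 154, 173, 190, 198, 204]

All cut coordinates (distinct, sorted): [9, 16, 22, 36, 45, 59, 71, 81, 87, 93, 109, 135, 143, 154, 160, 173, 178, 190, 198, 204, 209, 217]

Fragments:
  9→16: 7 bp
  16→22: 6 bp
  22→36: 14 bp
  36→45: 9 bp
  45→59: 14 bp
  59→71: 12 bp
  71→81: 10 bp
  81→87: 6 bp
  87→93: 6 bp
  93→109: 16 bp
  109→135: 26 bp
  135→143: 8 bp
  143→154: 11 bp
  154→160: 6 bp
  160→173: 13 bp
  173→178: 5 bp
  178→190: 12 bp
  190→198: 8 bp
  198→204: 6 bp
  204→209: 5 bp
  209→217: 8 bp
  217→9 (wrap): 246-217+9 = 38 bp

[5,5,6,6,6,6,6,7,8,8,8,9,10,11,12,12,13,14,14,16,26,38]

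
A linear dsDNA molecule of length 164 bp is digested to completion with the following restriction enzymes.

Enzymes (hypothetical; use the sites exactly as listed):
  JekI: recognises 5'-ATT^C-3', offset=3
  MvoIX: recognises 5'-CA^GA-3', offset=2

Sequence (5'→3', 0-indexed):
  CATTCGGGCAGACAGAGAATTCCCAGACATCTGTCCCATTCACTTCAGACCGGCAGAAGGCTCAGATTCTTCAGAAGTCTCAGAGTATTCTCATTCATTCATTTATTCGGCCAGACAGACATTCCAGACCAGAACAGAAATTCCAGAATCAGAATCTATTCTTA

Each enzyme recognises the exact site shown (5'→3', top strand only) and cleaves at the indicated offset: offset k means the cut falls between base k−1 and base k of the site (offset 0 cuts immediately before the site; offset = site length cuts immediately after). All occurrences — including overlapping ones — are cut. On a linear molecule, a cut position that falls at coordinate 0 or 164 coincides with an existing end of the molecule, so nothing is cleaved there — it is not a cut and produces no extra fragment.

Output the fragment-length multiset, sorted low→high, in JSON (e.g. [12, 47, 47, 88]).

Per-enzyme occurrences:
  JekI ATTC/3: at [1, 18, 37, 65, 86, 92, 96, 104, 120, 139, 157] ⇒ [4, 21, 40, 68, 89, 95, 99, 107, 123, 142, 160]
  MvoIX CAGA/2: at [8, 12, 23, 45, 53, 62, 71, 80, 111, 115, 124, 129, 134, 143, 149] ⇒ [10, 14, 25, 47, 55, 64, 73, 82, 113, 117, 126, 131, 136, 145, 151]

Pooled cuts: [4, 10, 14, 21, 25, 40, 47, 55, 64, 68, 73, 82, 89, 95, 99, 107, 113, 117, 123, 126, 131, 136, 142, 145, 151, 160]

Fragment lengths:
  [0,4): 4 bp
  [4,10): 6 bp
  [10,14): 4 bp
  [14,21): 7 bp
  [21,25): 4 bp
  [25,40): 15 bp
  [40,47): 7 bp
  [47,55): 8 bp
  [55,64): 9 bp
  [64,68): 4 bp
  [68,73): 5 bp
  [73,82): 9 bp
  [82,89): 7 bp
  [89,95): 6 bp
  [95,99): 4 bp
  [99,107): 8 bp
  [107,113): 6 bp
  [113,117): 4 bp
  [117,123): 6 bp
  [123,126): 3 bp
  [126,131): 5 bp
  [131,136): 5 bp
  [136,142): 6 bp
  [142,145): 3 bp
  [145,151): 6 bp
  [151,160): 9 bp
  [160,164): 4 bp

[3,3,4,4,4,4,4,4,4,5,5,5,6,6,6,6,6,6,7,7,7,8,8,9,9,9,15]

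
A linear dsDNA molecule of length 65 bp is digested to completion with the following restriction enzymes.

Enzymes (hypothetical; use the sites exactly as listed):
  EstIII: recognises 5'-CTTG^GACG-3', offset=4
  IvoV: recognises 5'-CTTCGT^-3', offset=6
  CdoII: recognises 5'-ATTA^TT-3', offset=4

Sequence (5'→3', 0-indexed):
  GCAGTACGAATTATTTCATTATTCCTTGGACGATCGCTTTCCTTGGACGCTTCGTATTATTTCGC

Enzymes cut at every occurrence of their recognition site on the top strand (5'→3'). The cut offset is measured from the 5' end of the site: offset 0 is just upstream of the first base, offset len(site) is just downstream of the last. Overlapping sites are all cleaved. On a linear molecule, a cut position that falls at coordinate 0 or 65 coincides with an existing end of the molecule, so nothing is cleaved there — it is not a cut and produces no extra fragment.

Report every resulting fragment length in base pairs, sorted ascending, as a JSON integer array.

Scan for sites:
  EstIII CTTGGACG/4: at [24, 41] ⇒ [28, 45]
  IvoV CTTCGT/6: at [49] ⇒ [55]
  CdoII ATTATT/4: at [9, 17, 55] ⇒ [13, 21, 59]

Pooled cuts: [13, 21, 28, 45, 55, 59]

Fragments:
  [0,13): 13 bp
  [13,21): 8 bp
  [21,28): 7 bp
  [28,45): 17 bp
  [45,55): 10 bp
  [55,59): 4 bp
  [59,65): 6 bp

[4,6,7,8,10,13,17]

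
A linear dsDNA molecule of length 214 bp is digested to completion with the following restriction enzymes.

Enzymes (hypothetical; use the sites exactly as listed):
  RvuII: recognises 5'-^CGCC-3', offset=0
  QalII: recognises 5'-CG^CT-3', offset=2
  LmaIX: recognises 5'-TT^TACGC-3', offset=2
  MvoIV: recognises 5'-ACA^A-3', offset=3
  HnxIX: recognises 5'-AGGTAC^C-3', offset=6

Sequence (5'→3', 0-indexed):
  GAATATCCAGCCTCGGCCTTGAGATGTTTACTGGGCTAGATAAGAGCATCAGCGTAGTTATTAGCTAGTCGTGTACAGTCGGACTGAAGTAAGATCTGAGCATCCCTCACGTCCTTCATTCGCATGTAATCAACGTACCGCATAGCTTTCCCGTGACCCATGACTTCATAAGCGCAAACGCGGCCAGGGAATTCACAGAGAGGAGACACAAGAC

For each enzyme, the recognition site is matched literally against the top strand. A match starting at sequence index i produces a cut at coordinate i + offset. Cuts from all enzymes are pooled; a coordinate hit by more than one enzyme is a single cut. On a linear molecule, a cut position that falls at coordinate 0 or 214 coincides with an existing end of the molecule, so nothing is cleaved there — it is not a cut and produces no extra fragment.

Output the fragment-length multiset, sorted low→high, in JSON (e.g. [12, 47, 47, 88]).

Site scan:
  RvuII (CGCC, off=0): no sites
  QalII (CGCT, off=2): no sites
  LmaIX (TTTACGC, off=2): no sites
  MvoIV (ACAA, off=3): starts [207] → cuts [210]
  HnxIX (AGGTACC, off=6): no sites

Pooled cuts: [210]

Fragment lengths:
  [0,210): 210 bp
  [210,214): 4 bp

[4,210]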